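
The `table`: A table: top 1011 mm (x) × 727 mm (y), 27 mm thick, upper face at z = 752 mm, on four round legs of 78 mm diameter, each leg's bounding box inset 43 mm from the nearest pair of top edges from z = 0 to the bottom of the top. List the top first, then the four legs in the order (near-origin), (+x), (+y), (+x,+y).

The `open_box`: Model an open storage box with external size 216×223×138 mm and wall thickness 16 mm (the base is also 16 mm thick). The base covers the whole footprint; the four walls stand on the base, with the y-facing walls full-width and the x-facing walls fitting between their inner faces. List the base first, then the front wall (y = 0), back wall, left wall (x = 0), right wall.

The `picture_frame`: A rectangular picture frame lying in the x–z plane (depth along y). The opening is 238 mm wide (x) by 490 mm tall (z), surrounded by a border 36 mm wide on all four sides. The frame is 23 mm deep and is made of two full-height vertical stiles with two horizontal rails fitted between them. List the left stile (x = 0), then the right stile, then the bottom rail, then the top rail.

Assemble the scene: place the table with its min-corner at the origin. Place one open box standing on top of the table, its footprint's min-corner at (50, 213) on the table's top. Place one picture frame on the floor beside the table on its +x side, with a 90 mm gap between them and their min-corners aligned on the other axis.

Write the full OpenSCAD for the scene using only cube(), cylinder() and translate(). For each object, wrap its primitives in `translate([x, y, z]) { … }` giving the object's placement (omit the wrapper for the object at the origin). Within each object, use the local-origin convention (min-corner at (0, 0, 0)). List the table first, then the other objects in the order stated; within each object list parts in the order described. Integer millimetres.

translate([0, 0, 725]) cube([1011, 727, 27]);
translate([82, 82, 0]) cylinder(h = 725, r = 39);
translate([929, 82, 0]) cylinder(h = 725, r = 39);
translate([82, 645, 0]) cylinder(h = 725, r = 39);
translate([929, 645, 0]) cylinder(h = 725, r = 39);
translate([50, 213, 752]) {
  cube([216, 223, 16]);
  translate([0, 0, 16]) cube([216, 16, 122]);
  translate([0, 207, 16]) cube([216, 16, 122]);
  translate([0, 16, 16]) cube([16, 191, 122]);
  translate([200, 16, 16]) cube([16, 191, 122]);
}
translate([1101, 0, 0]) {
  cube([36, 23, 562]);
  translate([274, 0, 0]) cube([36, 23, 562]);
  translate([36, 0, 0]) cube([238, 23, 36]);
  translate([36, 0, 526]) cube([238, 23, 36]);
}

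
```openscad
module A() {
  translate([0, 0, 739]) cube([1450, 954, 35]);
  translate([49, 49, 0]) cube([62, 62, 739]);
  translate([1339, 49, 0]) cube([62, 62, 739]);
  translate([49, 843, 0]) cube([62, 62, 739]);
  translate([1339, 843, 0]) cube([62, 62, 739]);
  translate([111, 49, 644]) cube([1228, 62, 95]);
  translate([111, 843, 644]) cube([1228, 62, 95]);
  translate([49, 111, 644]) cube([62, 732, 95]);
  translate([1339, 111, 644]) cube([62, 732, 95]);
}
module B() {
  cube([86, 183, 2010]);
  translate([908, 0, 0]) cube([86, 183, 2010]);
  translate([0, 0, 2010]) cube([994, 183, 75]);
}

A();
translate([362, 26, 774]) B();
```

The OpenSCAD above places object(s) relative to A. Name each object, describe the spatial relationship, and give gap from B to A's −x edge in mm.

The door frame's min-x is at 362; the table's min-x is 0; gap = 362 mm.

A is a table. B is a door frame. The door frame is on top of the table. The gap from the door frame to the table's −x edge is 362 mm.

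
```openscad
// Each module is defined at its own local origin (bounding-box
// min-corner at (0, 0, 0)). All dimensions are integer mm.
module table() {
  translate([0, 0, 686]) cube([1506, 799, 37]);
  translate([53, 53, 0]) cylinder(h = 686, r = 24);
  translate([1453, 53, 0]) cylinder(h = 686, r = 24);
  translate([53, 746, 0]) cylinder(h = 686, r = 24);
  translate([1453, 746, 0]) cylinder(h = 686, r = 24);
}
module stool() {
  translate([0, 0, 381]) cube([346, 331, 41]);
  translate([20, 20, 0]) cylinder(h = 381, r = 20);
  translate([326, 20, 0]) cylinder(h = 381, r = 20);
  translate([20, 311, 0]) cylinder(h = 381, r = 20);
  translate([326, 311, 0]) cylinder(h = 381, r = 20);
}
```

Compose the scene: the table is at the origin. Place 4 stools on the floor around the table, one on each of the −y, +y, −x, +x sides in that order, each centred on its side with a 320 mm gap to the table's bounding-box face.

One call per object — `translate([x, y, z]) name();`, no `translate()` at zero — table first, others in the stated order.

table();
translate([580, -651, 0]) stool();
translate([580, 1119, 0]) stool();
translate([-666, 234, 0]) stool();
translate([1826, 234, 0]) stool();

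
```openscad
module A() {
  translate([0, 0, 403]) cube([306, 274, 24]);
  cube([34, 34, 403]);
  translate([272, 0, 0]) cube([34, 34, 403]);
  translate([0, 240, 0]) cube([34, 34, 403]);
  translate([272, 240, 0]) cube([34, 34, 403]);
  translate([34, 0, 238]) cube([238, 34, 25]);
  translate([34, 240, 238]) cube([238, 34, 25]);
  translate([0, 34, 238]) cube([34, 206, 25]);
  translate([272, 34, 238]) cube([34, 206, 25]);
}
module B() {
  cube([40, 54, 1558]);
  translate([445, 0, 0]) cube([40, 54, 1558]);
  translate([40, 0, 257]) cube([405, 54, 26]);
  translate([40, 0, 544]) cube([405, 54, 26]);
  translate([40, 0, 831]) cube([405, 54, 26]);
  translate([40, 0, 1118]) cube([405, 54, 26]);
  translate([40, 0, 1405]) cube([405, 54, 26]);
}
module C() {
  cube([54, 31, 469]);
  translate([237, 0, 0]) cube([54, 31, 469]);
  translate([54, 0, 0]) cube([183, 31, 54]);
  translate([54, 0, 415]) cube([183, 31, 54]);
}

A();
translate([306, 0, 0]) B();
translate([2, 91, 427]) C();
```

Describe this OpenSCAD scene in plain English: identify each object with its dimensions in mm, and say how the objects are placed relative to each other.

A is a four-legged stool. The seat is 306×274 mm, 24 mm thick, top at z = 427 mm. It stands on four square legs, each 34×34 mm in cross-section, from z = 0 to the seat underside, each flush with a corner of the seat. Four stretchers, 34 mm wide and 25 mm tall, connect adjacent legs with their undersides at z = 238 mm, each running between the inner faces of the legs it joins and aligned with the legs' outer faces on the other axis.

B is a wooden ladder with two side rails of 40×54 mm section and 1558 mm height, set 485 mm apart overall. Between them run 5 rectangular rungs (54 mm deep, 26 mm thick), front faces flush with the rails' −y face. The bottom of the first rung is 257 mm above the floor and each subsequent rung is 287 mm higher than the one below.

C is a rectangular picture frame lying in the x–z plane (depth along y). The opening is 183 mm wide (x) by 361 mm tall (z), surrounded by a border 54 mm wide on all four sides. The frame is 31 mm deep and is made of two full-height vertical stiles with two horizontal rails fitted between them.

The ladder is against the stool's +x side, with their −y faces flush. The picture frame is on top of the stool.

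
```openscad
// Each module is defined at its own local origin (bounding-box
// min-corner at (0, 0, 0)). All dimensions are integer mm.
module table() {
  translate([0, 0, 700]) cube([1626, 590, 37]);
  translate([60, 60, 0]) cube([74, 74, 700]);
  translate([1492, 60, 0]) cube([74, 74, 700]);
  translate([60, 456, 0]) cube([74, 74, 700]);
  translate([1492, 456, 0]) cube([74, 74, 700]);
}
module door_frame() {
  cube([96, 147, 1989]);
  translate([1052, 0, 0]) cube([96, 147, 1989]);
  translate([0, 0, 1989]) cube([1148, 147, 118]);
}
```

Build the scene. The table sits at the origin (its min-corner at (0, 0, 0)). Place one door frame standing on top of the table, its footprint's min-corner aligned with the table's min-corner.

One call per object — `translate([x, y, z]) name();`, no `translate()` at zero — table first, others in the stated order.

table();
translate([0, 0, 737]) door_frame();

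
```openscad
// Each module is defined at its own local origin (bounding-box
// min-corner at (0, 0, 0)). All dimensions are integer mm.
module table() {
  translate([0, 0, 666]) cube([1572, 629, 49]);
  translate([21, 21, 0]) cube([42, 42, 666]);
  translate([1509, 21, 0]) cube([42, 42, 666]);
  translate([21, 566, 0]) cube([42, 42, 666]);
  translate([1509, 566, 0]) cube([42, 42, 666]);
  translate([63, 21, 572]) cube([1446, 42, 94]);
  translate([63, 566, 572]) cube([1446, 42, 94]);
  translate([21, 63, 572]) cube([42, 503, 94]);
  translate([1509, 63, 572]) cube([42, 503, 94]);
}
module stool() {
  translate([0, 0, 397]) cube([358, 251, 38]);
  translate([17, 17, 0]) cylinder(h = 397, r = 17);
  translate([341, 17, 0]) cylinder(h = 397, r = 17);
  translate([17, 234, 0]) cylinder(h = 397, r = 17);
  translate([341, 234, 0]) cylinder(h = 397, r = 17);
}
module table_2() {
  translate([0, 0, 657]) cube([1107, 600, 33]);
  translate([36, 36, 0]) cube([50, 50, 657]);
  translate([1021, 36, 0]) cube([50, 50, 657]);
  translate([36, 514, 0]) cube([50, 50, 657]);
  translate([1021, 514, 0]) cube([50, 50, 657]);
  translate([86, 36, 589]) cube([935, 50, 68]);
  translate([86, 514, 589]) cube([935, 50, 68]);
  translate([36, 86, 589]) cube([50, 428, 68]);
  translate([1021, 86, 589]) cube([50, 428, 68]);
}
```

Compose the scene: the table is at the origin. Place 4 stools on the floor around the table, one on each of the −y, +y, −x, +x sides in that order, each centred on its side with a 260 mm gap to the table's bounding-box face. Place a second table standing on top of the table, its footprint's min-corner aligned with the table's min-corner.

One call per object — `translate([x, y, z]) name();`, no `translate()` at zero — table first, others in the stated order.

table();
translate([607, -511, 0]) stool();
translate([607, 889, 0]) stool();
translate([-618, 189, 0]) stool();
translate([1832, 189, 0]) stool();
translate([0, 0, 715]) table_2();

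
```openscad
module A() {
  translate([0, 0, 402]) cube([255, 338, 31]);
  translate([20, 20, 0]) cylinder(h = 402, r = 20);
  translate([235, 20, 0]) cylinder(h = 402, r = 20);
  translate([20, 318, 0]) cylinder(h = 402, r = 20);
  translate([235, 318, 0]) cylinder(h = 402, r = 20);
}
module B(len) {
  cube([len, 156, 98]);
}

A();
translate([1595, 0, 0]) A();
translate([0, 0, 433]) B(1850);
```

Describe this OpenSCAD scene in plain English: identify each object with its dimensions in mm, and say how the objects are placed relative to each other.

A is a four-legged stool. The seat is 255×338 mm, 31 mm thick, top at z = 433 mm. It stands on four round legs, each 40 mm in diameter, from z = 0 to the seat underside, each leg's axis is inset half a diameter from the nearest pair of seat edges (so the leg's bounding box is flush with the corner).

B is a rectangular beam 1850 mm long (x), 156 mm deep (y), 98 mm thick (z).

The beam spans the tops of two stools placed 1340 mm apart, resting at z = 433 mm.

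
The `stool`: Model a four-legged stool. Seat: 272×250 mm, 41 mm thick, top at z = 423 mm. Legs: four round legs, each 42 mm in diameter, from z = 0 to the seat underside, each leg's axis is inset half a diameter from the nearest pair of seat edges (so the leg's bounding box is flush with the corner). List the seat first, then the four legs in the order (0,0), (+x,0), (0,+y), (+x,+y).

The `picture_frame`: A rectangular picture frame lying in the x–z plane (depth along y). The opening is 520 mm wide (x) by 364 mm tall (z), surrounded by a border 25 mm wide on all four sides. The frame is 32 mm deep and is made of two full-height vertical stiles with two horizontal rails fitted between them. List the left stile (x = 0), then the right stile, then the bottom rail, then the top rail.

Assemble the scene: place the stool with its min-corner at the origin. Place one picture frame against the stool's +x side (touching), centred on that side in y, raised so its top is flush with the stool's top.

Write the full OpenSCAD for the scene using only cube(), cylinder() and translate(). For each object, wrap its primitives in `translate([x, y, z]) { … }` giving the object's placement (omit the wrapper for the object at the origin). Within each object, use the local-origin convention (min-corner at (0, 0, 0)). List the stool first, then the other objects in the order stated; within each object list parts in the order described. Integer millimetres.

translate([0, 0, 382]) cube([272, 250, 41]);
translate([21, 21, 0]) cylinder(h = 382, r = 21);
translate([251, 21, 0]) cylinder(h = 382, r = 21);
translate([21, 229, 0]) cylinder(h = 382, r = 21);
translate([251, 229, 0]) cylinder(h = 382, r = 21);
translate([272, 109, 9]) {
  cube([25, 32, 414]);
  translate([545, 0, 0]) cube([25, 32, 414]);
  translate([25, 0, 0]) cube([520, 32, 25]);
  translate([25, 0, 389]) cube([520, 32, 25]);
}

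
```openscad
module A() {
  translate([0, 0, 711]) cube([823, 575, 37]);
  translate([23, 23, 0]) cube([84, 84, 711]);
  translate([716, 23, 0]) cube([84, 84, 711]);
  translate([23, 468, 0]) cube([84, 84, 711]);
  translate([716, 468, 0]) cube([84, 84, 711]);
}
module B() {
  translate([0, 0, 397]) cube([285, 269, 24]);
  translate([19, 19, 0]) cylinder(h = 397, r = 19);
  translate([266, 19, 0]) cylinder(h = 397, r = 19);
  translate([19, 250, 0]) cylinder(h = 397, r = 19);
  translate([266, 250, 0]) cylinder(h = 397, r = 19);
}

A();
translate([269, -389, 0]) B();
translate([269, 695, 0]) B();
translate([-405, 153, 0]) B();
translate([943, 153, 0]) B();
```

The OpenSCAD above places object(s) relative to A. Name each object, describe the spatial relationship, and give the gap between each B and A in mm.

A is a table. B is a stool. Four stools sit around the table at the −y, +y, −x, +x sides. The gap between each stool and the table is 120 mm.

Each stool's nearest face is 120 mm from the table's bounding box.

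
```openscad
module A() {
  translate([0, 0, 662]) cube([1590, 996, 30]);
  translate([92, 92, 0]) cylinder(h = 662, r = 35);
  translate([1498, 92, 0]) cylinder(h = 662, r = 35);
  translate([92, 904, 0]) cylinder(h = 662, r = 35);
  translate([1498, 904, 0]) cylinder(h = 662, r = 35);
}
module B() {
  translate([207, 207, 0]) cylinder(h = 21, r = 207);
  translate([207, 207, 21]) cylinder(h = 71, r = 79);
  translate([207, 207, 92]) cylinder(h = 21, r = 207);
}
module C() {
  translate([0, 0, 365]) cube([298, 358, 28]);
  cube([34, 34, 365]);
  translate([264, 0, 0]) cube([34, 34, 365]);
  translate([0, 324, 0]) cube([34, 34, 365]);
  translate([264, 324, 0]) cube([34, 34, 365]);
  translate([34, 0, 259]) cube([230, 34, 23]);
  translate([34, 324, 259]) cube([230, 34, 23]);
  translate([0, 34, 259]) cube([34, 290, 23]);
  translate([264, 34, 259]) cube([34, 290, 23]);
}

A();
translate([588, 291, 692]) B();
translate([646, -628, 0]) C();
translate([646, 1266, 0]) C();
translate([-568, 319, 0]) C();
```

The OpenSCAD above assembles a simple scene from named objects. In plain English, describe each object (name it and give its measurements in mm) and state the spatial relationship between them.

A is a rectangular dining table. The top is 1590×996×30 mm with its upper surface at z = 692 mm. It stands on four round legs of 70 mm diameter, each leg's bounding box inset 57 mm from the nearest pair of top edges, running from the floor to the underside of the top.

B is a spool: two coaxial disc flanges of radius 207 mm and thickness 21 mm, joined by a core cylinder of radius 79 mm and height 71 mm. The lower flange rests on z = 0 and the three cylinders share a vertical axis.

C is a four-legged stool. The seat is 298×358 mm, 28 mm thick, top at z = 393 mm. It stands on four square legs, each 34×34 mm in cross-section, from z = 0 to the seat underside, each flush with a corner of the seat. Four stretchers, 34 mm wide and 23 mm tall, connect adjacent legs with their undersides at z = 259 mm, each running between the inner faces of the legs it joins and aligned with the legs' outer faces on the other axis.

The spool is on top of the table, centred. Three stools sit around the table at the −y, +y, −x sides.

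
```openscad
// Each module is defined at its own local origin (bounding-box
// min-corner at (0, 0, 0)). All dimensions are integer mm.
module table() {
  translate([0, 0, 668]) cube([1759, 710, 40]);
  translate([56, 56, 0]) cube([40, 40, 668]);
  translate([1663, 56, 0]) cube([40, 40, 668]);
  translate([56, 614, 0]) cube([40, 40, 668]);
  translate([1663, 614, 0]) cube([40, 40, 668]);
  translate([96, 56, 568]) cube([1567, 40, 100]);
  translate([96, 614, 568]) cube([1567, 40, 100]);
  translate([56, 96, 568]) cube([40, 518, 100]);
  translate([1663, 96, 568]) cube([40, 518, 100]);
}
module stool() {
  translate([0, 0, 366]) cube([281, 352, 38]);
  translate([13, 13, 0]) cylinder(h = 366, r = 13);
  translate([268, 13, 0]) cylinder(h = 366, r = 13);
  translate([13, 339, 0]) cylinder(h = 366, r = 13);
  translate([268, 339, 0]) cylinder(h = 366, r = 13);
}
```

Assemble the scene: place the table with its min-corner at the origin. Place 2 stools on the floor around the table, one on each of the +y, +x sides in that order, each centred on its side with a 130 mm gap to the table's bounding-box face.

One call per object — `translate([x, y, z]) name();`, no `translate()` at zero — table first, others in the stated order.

table();
translate([739, 840, 0]) stool();
translate([1889, 179, 0]) stool();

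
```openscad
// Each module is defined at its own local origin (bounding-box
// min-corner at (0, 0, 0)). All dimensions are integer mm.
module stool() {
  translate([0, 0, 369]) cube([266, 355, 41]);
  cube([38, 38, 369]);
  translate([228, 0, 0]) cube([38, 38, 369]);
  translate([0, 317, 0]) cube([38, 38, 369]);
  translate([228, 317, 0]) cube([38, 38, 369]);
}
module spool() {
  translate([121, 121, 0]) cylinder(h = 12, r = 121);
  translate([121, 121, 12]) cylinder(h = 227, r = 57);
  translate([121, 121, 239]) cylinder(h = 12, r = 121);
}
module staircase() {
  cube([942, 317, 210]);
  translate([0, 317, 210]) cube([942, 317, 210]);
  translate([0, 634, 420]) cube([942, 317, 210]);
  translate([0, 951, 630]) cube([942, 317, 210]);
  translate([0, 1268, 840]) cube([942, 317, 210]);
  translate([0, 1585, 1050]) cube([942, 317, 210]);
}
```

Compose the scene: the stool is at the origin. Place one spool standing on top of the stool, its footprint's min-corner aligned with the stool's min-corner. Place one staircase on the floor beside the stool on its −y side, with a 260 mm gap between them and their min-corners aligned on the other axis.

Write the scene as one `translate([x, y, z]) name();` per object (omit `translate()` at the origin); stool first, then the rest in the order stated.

stool();
translate([0, 0, 410]) spool();
translate([0, -2162, 0]) staircase();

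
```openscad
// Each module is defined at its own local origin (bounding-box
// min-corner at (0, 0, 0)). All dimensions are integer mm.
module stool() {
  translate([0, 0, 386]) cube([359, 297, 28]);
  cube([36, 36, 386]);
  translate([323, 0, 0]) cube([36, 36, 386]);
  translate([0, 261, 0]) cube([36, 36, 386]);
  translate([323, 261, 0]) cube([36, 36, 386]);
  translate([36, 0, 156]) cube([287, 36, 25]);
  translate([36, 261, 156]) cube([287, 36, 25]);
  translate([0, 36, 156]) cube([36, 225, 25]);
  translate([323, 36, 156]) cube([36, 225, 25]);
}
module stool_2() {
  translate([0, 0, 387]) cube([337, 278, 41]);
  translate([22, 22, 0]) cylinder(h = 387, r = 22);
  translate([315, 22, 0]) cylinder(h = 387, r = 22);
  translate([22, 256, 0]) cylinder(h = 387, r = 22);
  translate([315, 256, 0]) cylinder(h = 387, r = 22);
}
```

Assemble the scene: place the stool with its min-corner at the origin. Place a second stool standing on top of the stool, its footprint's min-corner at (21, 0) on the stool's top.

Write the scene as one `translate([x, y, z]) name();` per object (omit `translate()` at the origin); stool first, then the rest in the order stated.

stool();
translate([21, 0, 414]) stool_2();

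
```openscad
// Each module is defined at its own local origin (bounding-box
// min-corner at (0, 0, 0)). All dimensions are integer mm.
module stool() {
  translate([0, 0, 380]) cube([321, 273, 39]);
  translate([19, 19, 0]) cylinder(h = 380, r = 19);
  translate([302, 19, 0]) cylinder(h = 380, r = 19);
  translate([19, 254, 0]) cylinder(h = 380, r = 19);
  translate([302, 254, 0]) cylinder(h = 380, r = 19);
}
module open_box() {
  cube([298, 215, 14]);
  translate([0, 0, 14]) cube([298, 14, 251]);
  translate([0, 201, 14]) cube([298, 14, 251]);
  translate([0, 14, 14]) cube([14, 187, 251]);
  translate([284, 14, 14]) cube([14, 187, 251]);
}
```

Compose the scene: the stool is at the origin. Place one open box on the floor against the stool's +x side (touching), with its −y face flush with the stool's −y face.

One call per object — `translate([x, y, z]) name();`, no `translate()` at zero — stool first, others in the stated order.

stool();
translate([321, 0, 0]) open_box();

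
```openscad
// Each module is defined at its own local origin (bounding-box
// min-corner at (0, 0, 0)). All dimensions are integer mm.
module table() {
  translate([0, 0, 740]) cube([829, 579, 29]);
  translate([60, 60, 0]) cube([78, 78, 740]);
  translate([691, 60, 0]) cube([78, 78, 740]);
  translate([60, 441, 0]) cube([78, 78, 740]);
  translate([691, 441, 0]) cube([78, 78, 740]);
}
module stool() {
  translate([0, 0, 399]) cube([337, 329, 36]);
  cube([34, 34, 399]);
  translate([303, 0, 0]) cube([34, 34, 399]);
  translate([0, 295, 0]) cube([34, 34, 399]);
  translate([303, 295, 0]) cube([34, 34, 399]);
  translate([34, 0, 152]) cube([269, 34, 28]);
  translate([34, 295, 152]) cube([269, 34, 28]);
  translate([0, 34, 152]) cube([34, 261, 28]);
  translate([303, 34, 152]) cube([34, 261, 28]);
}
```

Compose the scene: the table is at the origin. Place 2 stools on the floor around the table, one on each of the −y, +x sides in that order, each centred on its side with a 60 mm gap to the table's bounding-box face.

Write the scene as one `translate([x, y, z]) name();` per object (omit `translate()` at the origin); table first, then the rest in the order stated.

table();
translate([246, -389, 0]) stool();
translate([889, 125, 0]) stool();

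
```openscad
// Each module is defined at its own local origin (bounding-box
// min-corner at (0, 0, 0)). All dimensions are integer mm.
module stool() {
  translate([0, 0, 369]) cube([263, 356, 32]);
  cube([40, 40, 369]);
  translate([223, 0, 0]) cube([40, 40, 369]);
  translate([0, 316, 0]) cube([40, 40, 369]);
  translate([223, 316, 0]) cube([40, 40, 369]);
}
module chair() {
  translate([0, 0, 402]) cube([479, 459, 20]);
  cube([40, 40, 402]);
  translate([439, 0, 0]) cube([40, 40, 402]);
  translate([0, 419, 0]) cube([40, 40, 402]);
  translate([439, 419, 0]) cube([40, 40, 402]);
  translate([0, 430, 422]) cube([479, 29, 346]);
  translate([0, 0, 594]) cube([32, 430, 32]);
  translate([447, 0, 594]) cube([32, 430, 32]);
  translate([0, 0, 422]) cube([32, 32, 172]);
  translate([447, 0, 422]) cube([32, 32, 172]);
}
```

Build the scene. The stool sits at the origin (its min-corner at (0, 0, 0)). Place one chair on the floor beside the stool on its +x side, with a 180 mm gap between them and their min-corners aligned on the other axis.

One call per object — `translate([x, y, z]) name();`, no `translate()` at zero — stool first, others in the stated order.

stool();
translate([443, 0, 0]) chair();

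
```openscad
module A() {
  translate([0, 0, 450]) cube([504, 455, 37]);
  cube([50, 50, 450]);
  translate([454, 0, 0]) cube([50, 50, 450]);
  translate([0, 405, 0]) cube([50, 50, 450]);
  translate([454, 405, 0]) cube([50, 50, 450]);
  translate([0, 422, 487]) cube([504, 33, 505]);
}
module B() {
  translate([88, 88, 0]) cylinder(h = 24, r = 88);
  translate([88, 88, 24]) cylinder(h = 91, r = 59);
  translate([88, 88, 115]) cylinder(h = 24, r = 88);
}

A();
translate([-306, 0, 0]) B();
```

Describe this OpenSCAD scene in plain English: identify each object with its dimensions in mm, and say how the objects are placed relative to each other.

A is a chair: 504×455 mm seat, 37 mm thick, top at z = 487 mm, on four 50 mm square corner legs flush with the seat edges. A 33 mm thick backrest slab spans the full seat width, extending 505 mm above the seat top, its back face flush with the seat's +y edge.

B is a spool: two coaxial disc flanges of radius 88 mm and thickness 24 mm, joined by a core cylinder of radius 59 mm and height 91 mm. The lower flange rests on z = 0 and the three cylinders share a vertical axis.

The spool is on the floor beside the chair on its −x side.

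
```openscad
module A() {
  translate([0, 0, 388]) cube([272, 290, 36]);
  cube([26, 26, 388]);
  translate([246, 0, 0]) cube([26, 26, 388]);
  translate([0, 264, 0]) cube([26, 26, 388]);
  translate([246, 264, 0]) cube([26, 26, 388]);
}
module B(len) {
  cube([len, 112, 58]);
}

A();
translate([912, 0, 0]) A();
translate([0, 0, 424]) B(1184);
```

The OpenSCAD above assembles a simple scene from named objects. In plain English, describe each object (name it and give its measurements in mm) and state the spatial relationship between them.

A is a simple wooden stool: a rectangular seat 272 mm (x) by 290 mm (y), 36 mm thick, top face at z = 424 mm, on four square legs, each 26×26 mm in cross-section. The legs rest on z = 0, each flush with a corner of the seat.

B is a rectangular beam 1184 mm long (x), 112 mm deep (y), 58 mm thick (z).

The beam spans the tops of two stools placed 640 mm apart, resting at z = 424 mm.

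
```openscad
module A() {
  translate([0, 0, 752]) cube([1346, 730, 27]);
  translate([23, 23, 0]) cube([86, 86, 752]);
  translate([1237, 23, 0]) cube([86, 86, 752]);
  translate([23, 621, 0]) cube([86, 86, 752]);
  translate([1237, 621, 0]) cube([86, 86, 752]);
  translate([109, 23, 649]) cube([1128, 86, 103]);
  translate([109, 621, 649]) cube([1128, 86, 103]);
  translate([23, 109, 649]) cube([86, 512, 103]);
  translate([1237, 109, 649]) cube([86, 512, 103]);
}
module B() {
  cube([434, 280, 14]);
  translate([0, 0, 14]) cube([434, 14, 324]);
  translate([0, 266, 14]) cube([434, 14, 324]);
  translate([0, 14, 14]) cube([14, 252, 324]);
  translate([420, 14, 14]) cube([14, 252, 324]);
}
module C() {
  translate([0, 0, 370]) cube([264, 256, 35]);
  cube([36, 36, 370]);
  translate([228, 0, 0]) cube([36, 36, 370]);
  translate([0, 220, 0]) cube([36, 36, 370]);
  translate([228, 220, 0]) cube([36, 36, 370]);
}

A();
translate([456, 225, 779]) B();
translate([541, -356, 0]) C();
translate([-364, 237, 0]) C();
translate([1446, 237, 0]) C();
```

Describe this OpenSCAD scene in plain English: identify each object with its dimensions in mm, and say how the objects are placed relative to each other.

A is a rectangular dining table. The top is 1346×730×27 mm with its upper surface at z = 779 mm. It stands on four 86×86 mm square legs, each inset 23 mm from the nearest pair of top edges, running from the floor to the underside of the top. Four apron rails, 86 mm thick and 103 mm tall, run between adjacent legs with their top edges flush with the underside of the top and their outer faces flush with the legs' outer faces.

B is an open storage box with external size 434×280×338 mm and wall thickness 14 mm (the base is also 14 mm thick). The base covers the whole footprint; the four walls stand on the base, with the y-facing walls full-width and the x-facing walls fitting between their inner faces.

C is a four-legged stool. The seat is a 264×256×35 mm slab whose top surface is at z = 405 mm; four square legs, each 36×36 mm in cross-section, run from the floor (z = 0) to the underside of the seat, each flush with a corner of the seat.

The open box is on top of the table, centred. Three stools sit around the table at the −y, −x, +x sides.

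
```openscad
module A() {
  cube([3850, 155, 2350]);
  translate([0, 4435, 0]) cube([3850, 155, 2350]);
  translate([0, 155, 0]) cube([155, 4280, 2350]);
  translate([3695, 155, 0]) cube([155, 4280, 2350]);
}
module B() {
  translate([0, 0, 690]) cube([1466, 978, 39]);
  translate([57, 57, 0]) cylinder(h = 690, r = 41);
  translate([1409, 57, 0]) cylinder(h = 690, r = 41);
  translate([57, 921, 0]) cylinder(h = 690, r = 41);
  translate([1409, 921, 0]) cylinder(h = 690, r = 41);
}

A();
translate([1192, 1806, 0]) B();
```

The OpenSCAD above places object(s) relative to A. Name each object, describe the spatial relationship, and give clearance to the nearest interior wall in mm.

Clearances: x = 1037, y = 1651; minimum 1037 mm.

A is a house frame. B is a table. The table sits inside the house frame, centred. The clearance to the nearest interior wall is 1037 mm.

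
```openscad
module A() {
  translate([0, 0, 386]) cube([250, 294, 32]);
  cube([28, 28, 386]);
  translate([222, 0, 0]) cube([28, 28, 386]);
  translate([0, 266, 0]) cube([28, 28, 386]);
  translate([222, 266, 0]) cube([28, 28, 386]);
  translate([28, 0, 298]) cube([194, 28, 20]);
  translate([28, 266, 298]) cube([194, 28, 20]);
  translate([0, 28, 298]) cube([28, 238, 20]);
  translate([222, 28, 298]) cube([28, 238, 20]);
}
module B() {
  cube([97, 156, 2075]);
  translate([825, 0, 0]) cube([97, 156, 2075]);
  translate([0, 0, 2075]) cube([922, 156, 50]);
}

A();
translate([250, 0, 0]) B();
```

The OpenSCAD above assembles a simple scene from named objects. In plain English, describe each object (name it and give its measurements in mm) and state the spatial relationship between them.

A is a four-legged stool. The seat is a 250×294×32 mm slab whose top surface is at z = 418 mm; four square legs, each 28×28 mm in cross-section, run from the floor (z = 0) to the underside of the seat, each flush with a corner of the seat. Four stretchers, 28 mm wide and 20 mm tall, connect adjacent legs with their undersides at z = 298 mm, each running between the inner faces of the legs it joins and aligned with the legs' outer faces on the other axis.

B is a door frame. The clear opening is 728 mm wide and 2075 mm high. Two 97 mm wide jambs, 156 mm deep, stand either side of the opening from the floor to the top of the opening. A 50 mm thick head sits across the top of both jambs, spanning the full outside width of the frame.

The door frame is against the stool's +x side, with their −y faces flush.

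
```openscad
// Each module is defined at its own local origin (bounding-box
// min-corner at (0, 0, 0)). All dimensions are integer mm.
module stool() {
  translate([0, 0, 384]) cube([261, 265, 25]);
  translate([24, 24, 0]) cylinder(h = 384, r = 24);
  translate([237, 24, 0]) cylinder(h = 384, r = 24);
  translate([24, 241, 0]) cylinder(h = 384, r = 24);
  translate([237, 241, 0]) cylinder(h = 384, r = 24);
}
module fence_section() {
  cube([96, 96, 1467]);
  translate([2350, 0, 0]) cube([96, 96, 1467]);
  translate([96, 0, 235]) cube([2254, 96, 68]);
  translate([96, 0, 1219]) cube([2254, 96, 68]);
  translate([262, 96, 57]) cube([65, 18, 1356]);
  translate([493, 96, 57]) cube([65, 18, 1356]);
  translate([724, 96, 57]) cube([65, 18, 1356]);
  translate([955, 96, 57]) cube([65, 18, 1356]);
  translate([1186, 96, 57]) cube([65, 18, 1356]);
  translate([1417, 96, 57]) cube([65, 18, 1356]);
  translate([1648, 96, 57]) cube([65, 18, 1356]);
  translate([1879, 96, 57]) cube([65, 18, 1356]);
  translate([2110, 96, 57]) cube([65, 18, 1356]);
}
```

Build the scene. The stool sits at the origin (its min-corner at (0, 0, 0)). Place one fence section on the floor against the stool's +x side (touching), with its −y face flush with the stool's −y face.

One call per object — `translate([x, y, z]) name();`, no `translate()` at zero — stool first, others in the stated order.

stool();
translate([261, 0, 0]) fence_section();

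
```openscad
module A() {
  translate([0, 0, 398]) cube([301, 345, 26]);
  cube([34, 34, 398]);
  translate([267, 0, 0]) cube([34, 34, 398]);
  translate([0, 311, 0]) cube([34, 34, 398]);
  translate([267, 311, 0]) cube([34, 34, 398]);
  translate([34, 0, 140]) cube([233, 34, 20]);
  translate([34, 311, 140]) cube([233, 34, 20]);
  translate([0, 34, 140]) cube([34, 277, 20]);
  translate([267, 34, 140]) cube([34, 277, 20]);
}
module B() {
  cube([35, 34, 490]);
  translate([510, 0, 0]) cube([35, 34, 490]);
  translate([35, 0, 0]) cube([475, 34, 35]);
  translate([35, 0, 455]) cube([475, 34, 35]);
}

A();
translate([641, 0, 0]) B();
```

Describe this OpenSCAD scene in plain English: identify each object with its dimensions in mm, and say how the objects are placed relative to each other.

A is a simple wooden stool: a rectangular seat 301 mm (x) by 345 mm (y), 26 mm thick, top face at z = 424 mm, on four square legs, each 34×34 mm in cross-section. The legs rest on z = 0, each flush with a corner of the seat. Four stretchers, 34 mm wide and 20 mm tall, connect adjacent legs with their undersides at z = 140 mm, each running between the inner faces of the legs it joins and aligned with the legs' outer faces on the other axis.

B is a rectangular picture frame lying in the x–z plane (depth along y). The opening is 475 mm wide (x) by 420 mm tall (z), surrounded by a border 35 mm wide on all four sides. The frame is 34 mm deep and is made of two full-height vertical stiles with two horizontal rails fitted between them.

The picture frame is on the floor beside the stool on its +x side.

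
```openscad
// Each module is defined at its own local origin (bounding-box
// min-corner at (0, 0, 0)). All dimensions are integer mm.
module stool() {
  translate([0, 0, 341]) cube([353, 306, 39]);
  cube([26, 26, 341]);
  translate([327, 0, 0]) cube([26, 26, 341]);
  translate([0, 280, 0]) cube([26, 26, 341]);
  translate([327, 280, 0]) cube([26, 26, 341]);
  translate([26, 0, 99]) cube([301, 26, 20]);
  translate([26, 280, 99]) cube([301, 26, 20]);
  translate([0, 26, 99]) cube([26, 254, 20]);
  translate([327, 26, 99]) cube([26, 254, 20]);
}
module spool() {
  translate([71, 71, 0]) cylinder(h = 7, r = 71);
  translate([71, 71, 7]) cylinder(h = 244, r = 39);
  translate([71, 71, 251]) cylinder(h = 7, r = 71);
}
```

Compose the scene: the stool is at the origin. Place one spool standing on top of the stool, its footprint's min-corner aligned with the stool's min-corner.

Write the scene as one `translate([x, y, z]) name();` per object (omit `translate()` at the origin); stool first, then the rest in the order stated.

stool();
translate([0, 0, 380]) spool();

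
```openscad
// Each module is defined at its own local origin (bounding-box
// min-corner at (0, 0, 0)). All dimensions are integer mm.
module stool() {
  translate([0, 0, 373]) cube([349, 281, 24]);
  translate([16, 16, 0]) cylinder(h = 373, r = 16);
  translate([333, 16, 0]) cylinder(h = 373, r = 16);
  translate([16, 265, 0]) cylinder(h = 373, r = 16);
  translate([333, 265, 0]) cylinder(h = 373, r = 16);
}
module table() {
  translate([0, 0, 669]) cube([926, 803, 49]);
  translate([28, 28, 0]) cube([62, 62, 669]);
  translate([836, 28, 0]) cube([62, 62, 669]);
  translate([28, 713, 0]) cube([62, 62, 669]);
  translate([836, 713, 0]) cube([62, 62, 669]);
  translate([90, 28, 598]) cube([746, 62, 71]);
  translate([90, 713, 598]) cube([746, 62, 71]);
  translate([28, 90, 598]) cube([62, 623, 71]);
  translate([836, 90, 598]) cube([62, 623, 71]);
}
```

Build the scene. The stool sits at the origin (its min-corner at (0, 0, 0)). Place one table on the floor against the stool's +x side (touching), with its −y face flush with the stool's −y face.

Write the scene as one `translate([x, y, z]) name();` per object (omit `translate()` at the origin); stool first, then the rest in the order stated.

stool();
translate([349, 0, 0]) table();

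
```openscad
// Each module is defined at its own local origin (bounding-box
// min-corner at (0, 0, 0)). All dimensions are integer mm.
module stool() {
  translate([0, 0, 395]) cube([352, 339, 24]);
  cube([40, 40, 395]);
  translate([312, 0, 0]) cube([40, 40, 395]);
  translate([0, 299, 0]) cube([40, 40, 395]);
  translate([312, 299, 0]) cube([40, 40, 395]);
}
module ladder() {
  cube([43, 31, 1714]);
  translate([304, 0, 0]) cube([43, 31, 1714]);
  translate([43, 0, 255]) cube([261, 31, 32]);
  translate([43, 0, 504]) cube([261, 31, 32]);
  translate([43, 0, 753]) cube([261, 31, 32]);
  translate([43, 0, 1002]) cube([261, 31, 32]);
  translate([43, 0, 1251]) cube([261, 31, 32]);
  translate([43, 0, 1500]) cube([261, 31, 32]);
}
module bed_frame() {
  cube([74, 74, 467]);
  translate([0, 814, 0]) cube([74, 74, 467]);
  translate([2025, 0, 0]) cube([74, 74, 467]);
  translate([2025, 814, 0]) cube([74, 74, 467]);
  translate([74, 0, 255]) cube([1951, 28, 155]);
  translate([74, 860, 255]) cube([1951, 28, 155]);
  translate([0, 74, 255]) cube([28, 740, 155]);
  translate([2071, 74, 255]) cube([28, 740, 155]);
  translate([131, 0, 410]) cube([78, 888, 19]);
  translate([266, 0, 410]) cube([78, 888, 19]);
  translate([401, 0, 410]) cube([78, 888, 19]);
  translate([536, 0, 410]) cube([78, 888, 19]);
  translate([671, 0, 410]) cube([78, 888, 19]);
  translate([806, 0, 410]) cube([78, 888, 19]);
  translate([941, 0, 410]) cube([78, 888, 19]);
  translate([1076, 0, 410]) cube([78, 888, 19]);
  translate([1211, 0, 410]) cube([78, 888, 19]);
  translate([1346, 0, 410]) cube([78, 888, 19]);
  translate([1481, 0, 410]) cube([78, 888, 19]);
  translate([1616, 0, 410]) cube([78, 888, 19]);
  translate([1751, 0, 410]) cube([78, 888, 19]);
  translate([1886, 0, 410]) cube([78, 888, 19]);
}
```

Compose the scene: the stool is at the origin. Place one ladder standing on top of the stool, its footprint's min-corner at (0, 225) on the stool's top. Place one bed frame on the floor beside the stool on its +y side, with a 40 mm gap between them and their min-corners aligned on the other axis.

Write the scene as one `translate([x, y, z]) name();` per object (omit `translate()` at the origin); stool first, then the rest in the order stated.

stool();
translate([0, 225, 419]) ladder();
translate([0, 379, 0]) bed_frame();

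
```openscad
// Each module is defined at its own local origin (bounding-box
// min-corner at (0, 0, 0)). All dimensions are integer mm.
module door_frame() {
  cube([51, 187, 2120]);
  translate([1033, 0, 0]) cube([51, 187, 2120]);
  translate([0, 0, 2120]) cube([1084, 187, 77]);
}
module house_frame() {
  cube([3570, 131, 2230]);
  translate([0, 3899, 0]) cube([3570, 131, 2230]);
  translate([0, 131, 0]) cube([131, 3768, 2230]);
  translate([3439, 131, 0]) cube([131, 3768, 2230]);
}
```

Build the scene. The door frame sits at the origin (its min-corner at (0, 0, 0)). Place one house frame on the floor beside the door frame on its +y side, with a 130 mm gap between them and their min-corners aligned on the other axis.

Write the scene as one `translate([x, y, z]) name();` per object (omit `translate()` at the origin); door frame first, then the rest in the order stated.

door_frame();
translate([0, 317, 0]) house_frame();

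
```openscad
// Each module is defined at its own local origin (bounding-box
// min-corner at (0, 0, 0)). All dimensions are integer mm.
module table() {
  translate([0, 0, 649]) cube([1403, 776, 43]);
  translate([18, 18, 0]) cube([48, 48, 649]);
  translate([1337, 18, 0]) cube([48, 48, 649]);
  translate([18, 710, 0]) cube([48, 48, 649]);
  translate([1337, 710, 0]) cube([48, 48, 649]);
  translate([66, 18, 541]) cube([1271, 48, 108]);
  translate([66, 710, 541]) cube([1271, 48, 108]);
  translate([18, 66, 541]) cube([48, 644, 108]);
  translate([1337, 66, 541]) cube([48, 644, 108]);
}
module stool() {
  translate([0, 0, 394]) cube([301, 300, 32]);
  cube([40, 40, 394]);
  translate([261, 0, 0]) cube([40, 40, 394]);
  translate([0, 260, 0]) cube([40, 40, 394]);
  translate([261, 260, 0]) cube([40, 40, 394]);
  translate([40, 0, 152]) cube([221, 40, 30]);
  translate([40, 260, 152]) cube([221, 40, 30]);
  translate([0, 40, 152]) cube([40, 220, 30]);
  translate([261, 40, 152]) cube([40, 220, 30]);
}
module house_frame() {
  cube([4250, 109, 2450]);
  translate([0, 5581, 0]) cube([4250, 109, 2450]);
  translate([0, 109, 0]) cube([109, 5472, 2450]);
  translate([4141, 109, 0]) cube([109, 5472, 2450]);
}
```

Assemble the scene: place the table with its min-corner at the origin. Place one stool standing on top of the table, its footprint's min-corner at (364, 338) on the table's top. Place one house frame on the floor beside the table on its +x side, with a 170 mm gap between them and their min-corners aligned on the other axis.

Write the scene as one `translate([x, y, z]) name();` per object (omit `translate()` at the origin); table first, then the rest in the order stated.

table();
translate([364, 338, 692]) stool();
translate([1573, 0, 0]) house_frame();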